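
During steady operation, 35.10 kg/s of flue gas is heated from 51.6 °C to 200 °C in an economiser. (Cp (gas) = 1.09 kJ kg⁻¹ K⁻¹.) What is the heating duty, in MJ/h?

Q = ṁ·Cp·ΔT = 35.10 × 1.09 × (200 − 51.6) = 5677.6 kJ/s
Heating duty = 20439 MJ/h

Q = 20400 MJ/h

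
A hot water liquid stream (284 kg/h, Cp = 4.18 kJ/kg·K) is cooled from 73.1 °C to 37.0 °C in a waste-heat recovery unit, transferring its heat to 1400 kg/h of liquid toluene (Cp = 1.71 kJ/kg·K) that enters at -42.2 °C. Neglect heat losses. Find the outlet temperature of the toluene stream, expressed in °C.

T_c,out = -24.3 °C

Heat released by hot stream: Q = 284 × 4.18 × (73.1 − 37.0) = 42855 kJ/h
Energy balance on cold side (adiabatic exchanger): Q = ṁ_c·Cp_c·(T_c,out − T_c,in)
T_c,out = -42.2 + 42855/(1400 × 1.71) = -24.299 °C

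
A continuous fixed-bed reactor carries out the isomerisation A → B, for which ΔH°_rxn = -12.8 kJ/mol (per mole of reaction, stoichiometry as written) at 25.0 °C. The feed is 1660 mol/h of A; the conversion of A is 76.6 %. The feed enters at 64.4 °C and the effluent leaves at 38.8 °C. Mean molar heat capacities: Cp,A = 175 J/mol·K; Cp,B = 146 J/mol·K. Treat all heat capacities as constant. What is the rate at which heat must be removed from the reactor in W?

Extent of reaction ξ = 0.766 × 1660 = 1271.6 mol/h
Reaction term: ξ·ΔH°_rxn = 1271.6 × -12.8 = -16276 kJ/h
Sensible, feed 64.4→25 °C: -11446 kJ/h
Outlet flows (mol/h): A 388.44, B 1271.6
Sensible, products 25→38.8 °C: 3500 kJ/h
Q = ΔH = -24222 kJ/h = -6.7282 kW
Heat removed = 6728.2 W

Q_out = 6730 W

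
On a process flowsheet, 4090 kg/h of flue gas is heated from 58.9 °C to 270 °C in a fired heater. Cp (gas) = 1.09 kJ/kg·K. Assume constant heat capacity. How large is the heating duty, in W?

Q = ṁ·Cp·ΔT = 4090 × 1.09 × (270 − 58.9) = 941100 kJ/h
Converting: 941100 / 3600 s = 261.42 kW
Heating duty = 261420 W

Q = 261000 W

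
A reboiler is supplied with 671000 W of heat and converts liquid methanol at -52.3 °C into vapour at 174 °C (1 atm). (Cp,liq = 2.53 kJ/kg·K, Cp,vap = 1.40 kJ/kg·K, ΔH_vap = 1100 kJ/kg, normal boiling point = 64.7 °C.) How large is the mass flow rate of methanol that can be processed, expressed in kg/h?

ṁ = 1560 kg/h

Δh = 2.53×(64.7−-52.3) + 1100 + 1.40×(174−64.7) = 1549 kJ/kg
Q = 671000 W = 671 kJ/s = 2.4156e+06 kJ/h
ṁ = Q/Δh = 2.4156e+06 / 1549 = 1559.4 kg/h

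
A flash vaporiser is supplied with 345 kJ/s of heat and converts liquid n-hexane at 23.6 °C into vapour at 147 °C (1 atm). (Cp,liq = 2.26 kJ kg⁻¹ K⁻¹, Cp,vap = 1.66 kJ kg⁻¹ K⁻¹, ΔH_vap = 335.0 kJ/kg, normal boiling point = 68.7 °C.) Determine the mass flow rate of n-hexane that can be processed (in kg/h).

ṁ = 2190 kg/h

Δh = 2.26×(68.7−23.6) + 335.0 + 1.66×(147−68.7) = 566.9 kJ/kg
Q = 345 kJ/s = 345 kJ/s = 1.242e+06 kJ/h
ṁ = Q/Δh = 1.242e+06 / 566.9 = 2190.8 kg/h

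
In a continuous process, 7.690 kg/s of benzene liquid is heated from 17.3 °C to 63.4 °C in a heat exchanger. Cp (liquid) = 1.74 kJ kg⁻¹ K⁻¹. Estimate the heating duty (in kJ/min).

Q = 37000 kJ/min

Q = ṁ·Cp·ΔT = 7.690 × 1.74 × (63.4 − 17.3) = 616.85 kJ/s
Heating duty = 37011 kJ/min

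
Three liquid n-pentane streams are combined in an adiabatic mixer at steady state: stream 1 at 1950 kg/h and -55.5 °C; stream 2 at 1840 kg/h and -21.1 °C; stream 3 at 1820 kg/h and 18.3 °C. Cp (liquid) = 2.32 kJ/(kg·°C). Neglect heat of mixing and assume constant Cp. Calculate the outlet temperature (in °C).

T_out = -20.3 °C

Adiabatic, steady state ⇒ Σ ṁᵢCp,ᵢ(T_out − Tᵢ) = 0
T_out = Σ ṁᵢCp,ᵢTᵢ / Σ ṁᵢCp,ᵢ
      = -263880 / 13015 = -20.275 °C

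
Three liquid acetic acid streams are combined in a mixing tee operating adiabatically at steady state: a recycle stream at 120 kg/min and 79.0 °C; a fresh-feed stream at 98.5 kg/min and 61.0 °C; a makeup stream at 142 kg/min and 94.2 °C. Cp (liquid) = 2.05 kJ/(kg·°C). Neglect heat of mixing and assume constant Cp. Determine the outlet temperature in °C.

T_out = 80.1 °C

No heat crosses the boundary, so H_out = H_in.
Σ ṁᵢCp,ᵢTᵢ = 120×2.05×79.0 + 98.5×2.05×61.0 + 142×2.05×94.2 = 59173
Σ ṁᵢCp,ᵢ = 120×2.05 + 98.5×2.05 + 142×2.05 = 739.02
T_out = 59173 / 739.02 = 80.069 °C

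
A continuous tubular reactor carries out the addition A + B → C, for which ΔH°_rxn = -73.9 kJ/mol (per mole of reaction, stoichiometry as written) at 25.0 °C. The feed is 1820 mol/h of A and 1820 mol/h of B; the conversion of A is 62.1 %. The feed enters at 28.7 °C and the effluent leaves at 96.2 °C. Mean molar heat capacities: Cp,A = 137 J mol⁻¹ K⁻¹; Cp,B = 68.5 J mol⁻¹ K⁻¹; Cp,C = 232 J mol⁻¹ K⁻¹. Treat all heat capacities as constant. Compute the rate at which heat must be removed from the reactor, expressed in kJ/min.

Extent of reaction ξ = 0.621 × 1820 = 1130.2 mol/h
Reaction term: ξ·ΔH°_rxn = 1130.2 × -73.9 = -83523 kJ/h
Sensible, feed 28.7→25 °C: -1383.8 kJ/h
Outlet flows (mol/h): A 689.78, B 689.78, C 1130.2
Sensible, products 25→96.2 °C: 28762 kJ/h
Q = ΔH = -56145 kJ/h = -15.596 kW
Heat removed = 935.75 kJ/min

Q_out = 936 kJ/min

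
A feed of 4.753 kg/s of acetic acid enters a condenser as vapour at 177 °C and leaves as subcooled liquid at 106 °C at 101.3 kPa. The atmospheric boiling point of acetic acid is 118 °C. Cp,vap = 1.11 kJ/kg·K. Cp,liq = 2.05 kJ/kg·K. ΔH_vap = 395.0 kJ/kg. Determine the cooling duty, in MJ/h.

vapour 177→118 °C: -65.49 kJ/kg
condensation at 118 °C: -395 kJ/kg
liquid 118→106 °C: -24.6 kJ/kg
Δh = -65.49 + -395 + -24.6 = -485.09 kJ/kg
Q = ṁ·Δh = 4.753 kg/s × -485.09 kJ/kg = -2305.6 kJ/s
|Q| = 2305.6 kW = 8300.3 MJ/h

Q_c = 8300 MJ/h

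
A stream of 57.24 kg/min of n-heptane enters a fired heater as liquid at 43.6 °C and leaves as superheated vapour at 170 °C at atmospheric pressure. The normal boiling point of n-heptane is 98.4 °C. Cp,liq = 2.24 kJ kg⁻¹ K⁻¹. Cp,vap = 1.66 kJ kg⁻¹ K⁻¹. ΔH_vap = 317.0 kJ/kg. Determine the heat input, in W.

liquid 43.6→98.4 °C: 122.75 kJ/kg
vaporisation at 98.4 °C: 317 kJ/kg
vapour 98.4→170 °C: 118.86 kJ/kg
Δh = 122.75 + 317 + 118.86 = 558.61 kJ/kg
Q = ṁ·Δh = 57.24 kg/min × 558.61 kJ/kg = 31975 kJ/min
|Q| = 532.91 kW = 532910 W

Q = 533000 W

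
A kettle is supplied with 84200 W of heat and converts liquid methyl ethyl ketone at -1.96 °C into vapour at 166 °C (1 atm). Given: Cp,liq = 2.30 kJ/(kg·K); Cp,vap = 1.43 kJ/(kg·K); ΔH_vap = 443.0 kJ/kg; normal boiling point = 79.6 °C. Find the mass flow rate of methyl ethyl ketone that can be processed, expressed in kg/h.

Δh = 2.30×(79.6−-1.96) + 443.0 + 1.43×(166−79.6) = 754.14 kJ/kg
Q = 84200 W = 84.2 kJ/s = 303120 kJ/h
ṁ = Q/Δh = 303120 / 754.14 = 401.94 kg/h

ṁ = 402 kg/h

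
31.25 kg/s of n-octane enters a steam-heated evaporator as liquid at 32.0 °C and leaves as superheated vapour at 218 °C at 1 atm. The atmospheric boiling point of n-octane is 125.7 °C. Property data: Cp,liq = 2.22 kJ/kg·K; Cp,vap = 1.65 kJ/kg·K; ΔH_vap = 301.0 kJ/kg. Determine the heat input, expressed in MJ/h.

liquid 32.0→125.7 °C: 208.01 kJ/kg
vaporisation at 125.7 °C: 301 kJ/kg
vapour 125.7→218 °C: 152.29 kJ/kg
Δh = 208.01 + 301 + 152.29 = 661.31 kJ/kg
Q = ṁ·Δh = 31.25 kg/s × 661.31 kJ/kg = 20666 kJ/s
|Q| = 20666 kW = 74397 MJ/h

Q = 74400 MJ/h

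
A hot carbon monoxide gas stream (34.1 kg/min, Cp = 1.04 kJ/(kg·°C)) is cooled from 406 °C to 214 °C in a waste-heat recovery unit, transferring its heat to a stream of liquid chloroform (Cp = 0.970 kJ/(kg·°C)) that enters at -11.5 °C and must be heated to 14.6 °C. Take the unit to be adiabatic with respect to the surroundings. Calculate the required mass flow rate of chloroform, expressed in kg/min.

Heat released by hot stream: Q = 34.1 × 1.04 × (406 − 214) = 6809.1 kJ/min
Energy balance on cold side (adiabatic exchanger): Q = ṁ_c·Cp_c·(T_c,out − T_c,in)
ṁ_c = 6809.1 / [0.970 × (14.6 − -11.5)] = 268.95 kg/min

ṁ_c = 269 kg/min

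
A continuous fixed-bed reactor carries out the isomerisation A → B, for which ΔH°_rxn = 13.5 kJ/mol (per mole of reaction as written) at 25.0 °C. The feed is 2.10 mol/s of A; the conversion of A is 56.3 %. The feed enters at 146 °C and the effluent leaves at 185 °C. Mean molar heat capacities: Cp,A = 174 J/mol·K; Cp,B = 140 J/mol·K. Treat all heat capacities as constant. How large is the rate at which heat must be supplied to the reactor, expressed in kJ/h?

Q_in = 85600 kJ/h

Extent of reaction ξ = 0.563 × 2.10 = 1.1823 mol/s
Reaction term: ξ·ΔH°_rxn = 1.1823 × 13.5 = 15.961 kJ/s
Sensible, feed 146→25 °C: -44.213 kJ/s
Outlet flows (mol/s): A 0.9177, B 1.1823
Sensible, products 25→185 °C: 52.032 kJ/s
Q = ΔH = 23.78 kJ/s = 23.78 kW
Heat supplied = 85608 kJ/h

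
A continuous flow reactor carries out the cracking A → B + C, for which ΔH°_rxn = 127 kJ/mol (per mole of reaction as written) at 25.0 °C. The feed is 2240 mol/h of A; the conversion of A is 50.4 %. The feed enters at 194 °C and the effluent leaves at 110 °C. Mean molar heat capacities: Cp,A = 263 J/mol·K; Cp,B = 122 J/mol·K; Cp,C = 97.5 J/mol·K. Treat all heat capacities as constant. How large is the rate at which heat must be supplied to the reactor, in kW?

Extent of reaction ξ = 0.504 × 2240 = 1129 mol/h
Reaction term: ξ·ΔH°_rxn = 1129 × 127 = 143380 kJ/h
Sensible, feed 194→25 °C: -99561 kJ/h
Outlet flows (mol/h): A 1111, B 1129, C 1129
Sensible, products 25→110 °C: 45901 kJ/h
Q = ΔH = 89718 kJ/h = 24.922 kW
Heat supplied = 24.922 kW

Q_in = 24.9 kW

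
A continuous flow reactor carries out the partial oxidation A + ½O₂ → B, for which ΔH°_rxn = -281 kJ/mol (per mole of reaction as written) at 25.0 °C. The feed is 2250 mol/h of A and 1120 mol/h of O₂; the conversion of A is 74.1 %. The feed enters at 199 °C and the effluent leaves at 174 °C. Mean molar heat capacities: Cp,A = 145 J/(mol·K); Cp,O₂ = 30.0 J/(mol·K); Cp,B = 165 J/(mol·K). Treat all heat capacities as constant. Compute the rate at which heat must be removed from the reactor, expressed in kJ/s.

Extent of reaction ξ = 0.741 × 2250 = 1667.2 mol/h
Reaction term: ξ·ΔH°_rxn = 1667.2 × -281 = -468500 kJ/h
Sensible, feed 199→25 °C: -62614 kJ/h
Outlet flows (mol/h): A 582.75, O₂ 286.38, B 1667.2
Sensible, products 25→174 °C: 54860 kJ/h
Q = ΔH = -476250 kJ/h = -132.29 kW
Heat removed = 132.29 kJ/s

Q_out = 132 kJ/s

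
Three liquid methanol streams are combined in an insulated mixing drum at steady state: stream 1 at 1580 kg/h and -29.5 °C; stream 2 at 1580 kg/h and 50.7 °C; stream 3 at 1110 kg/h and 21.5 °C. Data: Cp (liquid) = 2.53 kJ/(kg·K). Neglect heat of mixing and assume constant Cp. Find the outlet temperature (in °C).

T_out = 13.4 °C

Adiabatic, steady state ⇒ Σ ṁᵢCp,ᵢ(T_out − Tᵢ) = 0
T_out = Σ ṁᵢCp,ᵢTᵢ / Σ ṁᵢCp,ᵢ
      = 145120 / 10803 = 13.433 °C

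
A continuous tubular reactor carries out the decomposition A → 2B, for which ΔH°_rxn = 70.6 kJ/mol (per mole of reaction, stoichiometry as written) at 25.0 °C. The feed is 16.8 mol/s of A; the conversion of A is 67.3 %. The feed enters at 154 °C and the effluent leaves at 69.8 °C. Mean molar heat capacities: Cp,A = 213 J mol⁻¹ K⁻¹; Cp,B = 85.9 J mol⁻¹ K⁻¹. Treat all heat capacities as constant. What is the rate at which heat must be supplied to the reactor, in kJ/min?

Extent of reaction ξ = 0.673 × 16.8 = 11.306 mol/s
Reaction term: ξ·ΔH°_rxn = 11.306 × 70.6 = 798.23 kJ/s
Sensible, feed 154→25 °C: -461.61 kJ/s
Outlet flows (mol/s): A 5.4936, B 22.613
Sensible, products 25→69.8 °C: 139.44 kJ/s
Q = ΔH = 476.06 kJ/s = 476.06 kW
Heat supplied = 28564 kJ/min

Q_in = 28600 kJ/min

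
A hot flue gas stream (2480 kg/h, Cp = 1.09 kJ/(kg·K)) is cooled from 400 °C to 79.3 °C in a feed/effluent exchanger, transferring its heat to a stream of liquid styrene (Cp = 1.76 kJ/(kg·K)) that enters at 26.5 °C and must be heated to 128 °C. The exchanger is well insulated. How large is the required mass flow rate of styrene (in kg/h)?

ṁ_c = 4850 kg/h

Heat released by hot stream: Q = 2480 × 1.09 × (400 − 79.3) = 866920 kJ/h
Energy balance on cold side (adiabatic exchanger): Q = ṁ_c·Cp_c·(T_c,out − T_c,in)
ṁ_c = 866920 / [1.76 × (128 − 26.5)] = 4852.9 kg/h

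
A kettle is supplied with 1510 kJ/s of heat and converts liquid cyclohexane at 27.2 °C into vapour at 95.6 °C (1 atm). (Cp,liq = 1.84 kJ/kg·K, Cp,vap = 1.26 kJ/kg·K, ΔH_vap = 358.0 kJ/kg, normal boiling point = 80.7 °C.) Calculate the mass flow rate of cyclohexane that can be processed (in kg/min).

ṁ = 191 kg/min

Δh = 1.84×(80.7−27.2) + 358.0 + 1.26×(95.6−80.7) = 475.21 kJ/kg
Q = 1510 kJ/s = 1510 kJ/s = 90600 kJ/min
ṁ = Q/Δh = 90600 / 475.21 = 190.65 kg/min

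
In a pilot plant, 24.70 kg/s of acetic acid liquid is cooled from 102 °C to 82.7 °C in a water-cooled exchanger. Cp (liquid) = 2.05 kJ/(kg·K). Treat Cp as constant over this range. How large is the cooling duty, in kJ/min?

Q = ṁ·Cp·ΔT = 24.70 × 2.05 × (82.7 − 102) = -977.26 kJ/s
Cooling duty = 58635 kJ/min

Q_c = 58600 kJ/min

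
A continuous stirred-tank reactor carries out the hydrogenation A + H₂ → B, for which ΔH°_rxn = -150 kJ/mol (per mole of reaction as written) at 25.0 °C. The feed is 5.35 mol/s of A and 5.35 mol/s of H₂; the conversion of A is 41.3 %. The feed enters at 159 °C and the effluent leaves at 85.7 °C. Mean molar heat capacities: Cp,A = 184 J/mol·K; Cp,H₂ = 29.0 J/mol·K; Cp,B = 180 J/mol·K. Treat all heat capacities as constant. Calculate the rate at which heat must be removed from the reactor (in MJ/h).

Extent of reaction ξ = 0.413 × 5.35 = 2.2095 mol/s
Reaction term: ξ·ΔH°_rxn = 2.2095 × -150 = -331.43 kJ/s
Sensible, feed 159→25 °C: -152.7 kJ/s
Outlet flows (mol/s): A 3.1404, H₂ 3.1404, B 2.2095
Sensible, products 25→85.7 °C: 64.745 kJ/s
Q = ΔH = -419.39 kJ/s = -419.39 kW
Heat removed = 1509.8 MJ/h

Q_out = 1510 MJ/h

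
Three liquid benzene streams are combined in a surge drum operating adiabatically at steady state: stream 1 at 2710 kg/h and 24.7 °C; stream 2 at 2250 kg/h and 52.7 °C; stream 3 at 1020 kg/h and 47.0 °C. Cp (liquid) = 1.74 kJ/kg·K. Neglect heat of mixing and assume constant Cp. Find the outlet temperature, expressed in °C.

T_out = 39.0 °C

Adiabatic, steady state ⇒ Σ ṁᵢCp,ᵢ(T_out − Tᵢ) = 0
T_out = Σ ṁᵢCp,ᵢTᵢ / Σ ṁᵢCp,ᵢ
      = 406210 / 10405 = 39.039 °C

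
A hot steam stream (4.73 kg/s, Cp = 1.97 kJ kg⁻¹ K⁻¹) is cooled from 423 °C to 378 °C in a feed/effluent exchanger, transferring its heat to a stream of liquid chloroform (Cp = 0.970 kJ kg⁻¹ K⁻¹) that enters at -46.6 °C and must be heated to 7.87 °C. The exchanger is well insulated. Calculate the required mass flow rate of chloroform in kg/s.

ṁ_c = 7.94 kg/s

Heat released by hot stream: Q = 4.73 × 1.97 × (423 − 378) = 419.31 kJ/s
Energy balance on cold side (adiabatic exchanger): Q = ṁ_c·Cp_c·(T_c,out − T_c,in)
ṁ_c = 419.31 / [0.970 × (7.87 − -46.6)] = 7.9362 kg/s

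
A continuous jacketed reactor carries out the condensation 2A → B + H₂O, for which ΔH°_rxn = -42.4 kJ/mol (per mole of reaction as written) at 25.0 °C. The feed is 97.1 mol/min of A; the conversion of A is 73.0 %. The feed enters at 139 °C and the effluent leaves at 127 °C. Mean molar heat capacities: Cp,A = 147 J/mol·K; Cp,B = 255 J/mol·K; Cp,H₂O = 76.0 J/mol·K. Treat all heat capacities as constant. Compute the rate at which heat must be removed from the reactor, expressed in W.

Extent of reaction ξ = 0.730 × 97.1 / 2 = 35.441 mol/min
Reaction term: ξ·ΔH°_rxn = 35.441 × -42.4 = -1502.7 kJ/min
Sensible, feed 139→25 °C: -1627.2 kJ/min
Outlet flows (mol/min): A 26.217, B 35.441, H₂O 35.441
Sensible, products 25→127 °C: 1589.7 kJ/min
Q = ΔH = -1540.2 kJ/min = -25.671 kW
Heat removed = 25671 W

Q_out = 25700 W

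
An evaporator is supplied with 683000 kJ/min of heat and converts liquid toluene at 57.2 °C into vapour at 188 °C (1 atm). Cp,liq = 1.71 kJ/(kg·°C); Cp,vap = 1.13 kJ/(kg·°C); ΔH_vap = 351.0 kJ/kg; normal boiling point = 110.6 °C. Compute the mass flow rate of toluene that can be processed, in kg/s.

ṁ = 21.5 kg/s

Δh = 1.71×(110.6−57.2) + 351.0 + 1.13×(188−110.6) = 529.78 kJ/kg
Q = 683000 kJ/min = 11383 kJ/s = 11383 kJ/s
ṁ = Q/Δh = 11383 / 529.78 = 21.487 kg/s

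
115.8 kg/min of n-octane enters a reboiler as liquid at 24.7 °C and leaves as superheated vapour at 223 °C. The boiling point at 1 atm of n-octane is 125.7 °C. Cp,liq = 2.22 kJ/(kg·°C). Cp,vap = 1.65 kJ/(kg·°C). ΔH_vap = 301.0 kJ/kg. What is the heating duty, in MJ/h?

liquid 24.7→125.7 °C: 224.22 kJ/kg
vaporisation at 125.7 °C: 301 kJ/kg
vapour 125.7→223 °C: 160.54 kJ/kg
Δh = 224.22 + 301 + 160.54 = 685.76 kJ/kg
Q = ṁ·Δh = 115.8 kg/min × 685.76 kJ/kg = 79412 kJ/min
|Q| = 1323.5 kW = 4764.7 MJ/h

Q = 4760 MJ/h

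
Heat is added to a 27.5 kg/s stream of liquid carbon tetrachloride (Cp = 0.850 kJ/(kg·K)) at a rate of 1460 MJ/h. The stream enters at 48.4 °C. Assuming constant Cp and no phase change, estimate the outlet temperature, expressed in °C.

Q = 1460 MJ/h = 405.56 kJ/s
ΔT = Q/(ṁ·Cp) = 405.56/(27.5×0.850) = 17.35 K
T_out = 48.4 + 17.35 = 65.75 °C

T_out = 65.7 °C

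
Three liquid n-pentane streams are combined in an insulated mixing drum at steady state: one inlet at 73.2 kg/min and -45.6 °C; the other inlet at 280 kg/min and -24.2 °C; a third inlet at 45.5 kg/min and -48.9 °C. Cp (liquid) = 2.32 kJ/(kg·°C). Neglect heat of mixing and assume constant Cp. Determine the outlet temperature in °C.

Energy balance with Q = 0: Σ ṁᵢCp,ᵢ(T_out − Tᵢ) = 0
T_out = Σ ṁᵢCp,ᵢTᵢ / Σ ṁᵢCp,ᵢ
      = -28626 / 924.98 = -30.948 °C

T_out = -30.9 °C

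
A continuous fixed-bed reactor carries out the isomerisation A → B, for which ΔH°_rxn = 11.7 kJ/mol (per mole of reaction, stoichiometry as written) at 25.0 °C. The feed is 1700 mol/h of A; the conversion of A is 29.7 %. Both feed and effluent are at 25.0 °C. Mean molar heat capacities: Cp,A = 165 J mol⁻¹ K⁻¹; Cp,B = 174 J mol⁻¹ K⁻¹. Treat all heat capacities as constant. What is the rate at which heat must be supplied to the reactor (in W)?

Q_in = 1640 W

Extent of reaction ξ = 0.297 × 1700 = 504.9 mol/h
Reaction term: ξ·ΔH°_rxn = 504.9 × 11.7 = 5907.3 kJ/h
Q = ΔH = 5907.3 kJ/h = 1.6409 kW
Heat supplied = 1640.9 W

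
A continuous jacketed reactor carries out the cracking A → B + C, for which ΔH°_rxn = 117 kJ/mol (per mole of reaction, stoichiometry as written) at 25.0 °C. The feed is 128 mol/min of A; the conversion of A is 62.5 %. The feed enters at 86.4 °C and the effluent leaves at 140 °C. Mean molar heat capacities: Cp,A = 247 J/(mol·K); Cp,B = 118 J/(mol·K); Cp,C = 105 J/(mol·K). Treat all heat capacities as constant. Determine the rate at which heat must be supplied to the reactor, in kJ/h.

Q_in = 650000 kJ/h

Extent of reaction ξ = 0.625 × 128 = 80 mol/min
Reaction term: ξ·ΔH°_rxn = 80 × 117 = 9360 kJ/min
Sensible, feed 86.4→25 °C: -1941.2 kJ/min
Outlet flows (mol/min): A 48, B 80, C 80
Sensible, products 25→140 °C: 3415 kJ/min
Q = ΔH = 10834 kJ/min = 180.56 kW
Heat supplied = 650030 kJ/h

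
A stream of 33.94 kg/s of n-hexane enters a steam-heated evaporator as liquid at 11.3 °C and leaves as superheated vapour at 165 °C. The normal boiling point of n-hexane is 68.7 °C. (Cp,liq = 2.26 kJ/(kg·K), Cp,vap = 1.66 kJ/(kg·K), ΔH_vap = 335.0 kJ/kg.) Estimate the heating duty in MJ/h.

Q = 76300 MJ/h

liquid 11.3→68.7 °C: 129.72 kJ/kg
vaporisation at 68.7 °C: 335 kJ/kg
vapour 68.7→165 °C: 159.86 kJ/kg
Δh = 129.72 + 335 + 159.86 = 624.58 kJ/kg
Q = ṁ·Δh = 33.94 kg/s × 624.58 kJ/kg = 21198 kJ/s
|Q| = 21198 kW = 76314 MJ/h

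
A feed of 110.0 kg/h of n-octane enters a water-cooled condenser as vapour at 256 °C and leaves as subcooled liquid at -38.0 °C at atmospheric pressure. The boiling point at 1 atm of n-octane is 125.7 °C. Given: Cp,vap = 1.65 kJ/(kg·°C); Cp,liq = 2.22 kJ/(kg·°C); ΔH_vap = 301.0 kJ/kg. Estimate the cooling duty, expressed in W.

vapour 256→125.7 °C: -215 kJ/kg
condensation at 125.7 °C: -301 kJ/kg
liquid 125.7→-38.0 °C: -363.41 kJ/kg
Δh = -215 + -301 + -363.41 = -879.41 kJ/kg
Q = ṁ·Δh = 110.0 kg/h × -879.41 kJ/kg = -96735 kJ/h
|Q| = 26.871 kW = 26871 W

Q_c = 26900 W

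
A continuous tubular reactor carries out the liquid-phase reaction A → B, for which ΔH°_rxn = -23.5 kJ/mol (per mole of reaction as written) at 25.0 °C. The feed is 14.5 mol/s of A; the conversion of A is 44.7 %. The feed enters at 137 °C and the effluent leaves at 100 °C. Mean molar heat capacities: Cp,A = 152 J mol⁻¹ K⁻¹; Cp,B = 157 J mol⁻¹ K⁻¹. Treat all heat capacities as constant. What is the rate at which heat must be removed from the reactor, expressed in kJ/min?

Q_out = 13900 kJ/min

Extent of reaction ξ = 0.447 × 14.5 = 6.4815 mol/s
Reaction term: ξ·ΔH°_rxn = 6.4815 × -23.5 = -152.32 kJ/s
Sensible, feed 137→25 °C: -246.85 kJ/s
Outlet flows (mol/s): A 8.0185, B 6.4815
Sensible, products 25→100 °C: 167.73 kJ/s
Q = ΔH = -231.43 kJ/s = -231.43 kW
Heat removed = 13886 kJ/min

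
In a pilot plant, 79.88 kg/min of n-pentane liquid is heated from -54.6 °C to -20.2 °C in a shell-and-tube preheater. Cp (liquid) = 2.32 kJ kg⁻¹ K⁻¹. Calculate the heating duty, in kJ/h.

Q = 383000 kJ/h

Q = ṁ·Cp·ΔT = 79.88 × 2.32 × (-20.2 − -54.6) = 6375.1 kJ/min
Converting: 6375.1 / 60 s = 106.25 kW
Heating duty = 382500 kJ/h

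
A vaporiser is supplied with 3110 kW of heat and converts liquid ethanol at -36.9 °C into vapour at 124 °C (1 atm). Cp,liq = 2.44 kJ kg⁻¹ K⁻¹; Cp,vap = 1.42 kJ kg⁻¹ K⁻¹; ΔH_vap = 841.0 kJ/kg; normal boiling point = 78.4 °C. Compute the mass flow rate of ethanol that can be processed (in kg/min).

Δh = 2.44×(78.4−-36.9) + 841.0 + 1.42×(124−78.4) = 1187.1 kJ/kg
Q = 3110 kW = 3110 kJ/s = 186600 kJ/min
ṁ = Q/Δh = 186600 / 1187.1 = 157.19 kg/min

ṁ = 157 kg/min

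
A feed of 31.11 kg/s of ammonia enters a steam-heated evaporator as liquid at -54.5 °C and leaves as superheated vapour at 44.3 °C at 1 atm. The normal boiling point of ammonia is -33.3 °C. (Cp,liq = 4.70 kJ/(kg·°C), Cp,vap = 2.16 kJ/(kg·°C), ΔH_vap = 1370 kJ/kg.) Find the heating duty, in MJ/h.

liquid -54.5→-33.3 °C: 99.64 kJ/kg
vaporisation at -33.3 °C: 1370 kJ/kg
vapour -33.3→44.3 °C: 167.62 kJ/kg
Δh = 99.64 + 1370 + 167.62 = 1637.3 kJ/kg
Q = ṁ·Δh = 31.11 kg/s × 1637.3 kJ/kg = 50935 kJ/s
|Q| = 50935 kW = 183370 MJ/h

Q = 183000 MJ/h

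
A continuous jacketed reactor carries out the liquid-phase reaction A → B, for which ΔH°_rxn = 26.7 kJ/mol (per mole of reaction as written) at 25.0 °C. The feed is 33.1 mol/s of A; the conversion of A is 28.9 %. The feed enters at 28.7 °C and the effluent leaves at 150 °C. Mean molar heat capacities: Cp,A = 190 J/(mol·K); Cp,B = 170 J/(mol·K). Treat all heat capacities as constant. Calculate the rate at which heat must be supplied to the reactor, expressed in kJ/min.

Q_in = 59700 kJ/min

Extent of reaction ξ = 0.289 × 33.1 = 9.5659 mol/s
Reaction term: ξ·ΔH°_rxn = 9.5659 × 26.7 = 255.41 kJ/s
Sensible, feed 28.7→25 °C: -23.269 kJ/s
Outlet flows (mol/s): A 23.534, B 9.5659
Sensible, products 25→150 °C: 762.21 kJ/s
Q = ΔH = 994.35 kJ/s = 994.35 kW
Heat supplied = 59661 kJ/min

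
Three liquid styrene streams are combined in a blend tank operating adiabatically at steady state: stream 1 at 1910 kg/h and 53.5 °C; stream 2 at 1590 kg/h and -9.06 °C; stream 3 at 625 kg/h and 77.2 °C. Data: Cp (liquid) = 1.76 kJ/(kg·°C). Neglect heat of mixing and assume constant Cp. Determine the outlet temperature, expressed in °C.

T_out = 33.0 °C

Adiabatic, steady state ⇒ Σ ṁᵢCp,ᵢ(T_out − Tᵢ) = 0
T_out = Σ ṁᵢCp,ᵢTᵢ / Σ ṁᵢCp,ᵢ
      = 239410 / 7260 = 32.977 °C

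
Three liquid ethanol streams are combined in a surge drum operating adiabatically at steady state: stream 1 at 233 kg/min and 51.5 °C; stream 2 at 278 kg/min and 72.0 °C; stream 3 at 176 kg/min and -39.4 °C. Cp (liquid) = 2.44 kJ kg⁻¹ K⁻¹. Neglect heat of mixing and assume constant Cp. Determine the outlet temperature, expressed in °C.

Adiabatic, steady state ⇒ Σ ṁᵢCp,ᵢ(T_out − Tᵢ) = 0
T_out = Σ ṁᵢCp,ᵢTᵢ / Σ ṁᵢCp,ᵢ
      = 61198 / 1676.3 = 36.508 °C

T_out = 36.5 °C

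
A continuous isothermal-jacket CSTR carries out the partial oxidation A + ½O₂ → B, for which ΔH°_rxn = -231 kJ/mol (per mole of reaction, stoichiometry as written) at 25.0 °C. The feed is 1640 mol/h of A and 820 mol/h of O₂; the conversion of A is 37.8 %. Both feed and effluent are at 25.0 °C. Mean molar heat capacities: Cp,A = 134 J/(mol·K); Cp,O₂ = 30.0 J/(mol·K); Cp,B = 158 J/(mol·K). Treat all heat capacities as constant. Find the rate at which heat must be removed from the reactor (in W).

Q_out = 39800 W

Extent of reaction ξ = 0.378 × 1640 = 619.92 mol/h
Reaction term: ξ·ΔH°_rxn = 619.92 × -231 = -143200 kJ/h
Q = ΔH = -143200 kJ/h = -39.778 kW
Heat removed = 39778 W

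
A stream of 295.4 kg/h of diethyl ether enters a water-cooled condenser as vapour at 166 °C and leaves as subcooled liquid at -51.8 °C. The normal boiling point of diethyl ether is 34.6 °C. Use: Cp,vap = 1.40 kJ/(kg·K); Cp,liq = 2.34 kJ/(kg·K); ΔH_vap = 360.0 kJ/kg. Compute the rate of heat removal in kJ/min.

Q_c = 3670 kJ/min

vapour 166→34.6 °C: -183.96 kJ/kg
condensation at 34.6 °C: -360 kJ/kg
liquid 34.6→-51.8 °C: -202.18 kJ/kg
Δh = -183.96 + -360 + -202.18 = -746.14 kJ/kg
Q = ṁ·Δh = 295.4 kg/h × -746.14 kJ/kg = -220410 kJ/h
|Q| = 61.225 kW = 3673.5 kJ/min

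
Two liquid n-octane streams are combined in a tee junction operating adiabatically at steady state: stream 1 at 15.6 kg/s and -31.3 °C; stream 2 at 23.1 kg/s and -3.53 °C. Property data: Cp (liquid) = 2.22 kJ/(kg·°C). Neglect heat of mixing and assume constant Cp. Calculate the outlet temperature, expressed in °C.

T_out = -14.7 °C

Energy balance with Q = 0: Σ ṁᵢCp,ᵢ(T_out − Tᵢ) = 0
Σ ṁᵢCp,ᵢTᵢ = 15.6×2.22×-31.3 + 23.1×2.22×-3.53 = -1265
Σ ṁᵢCp,ᵢ = 15.6×2.22 + 23.1×2.22 = 85.914
T_out = -1265 / 85.914 = -14.724 °C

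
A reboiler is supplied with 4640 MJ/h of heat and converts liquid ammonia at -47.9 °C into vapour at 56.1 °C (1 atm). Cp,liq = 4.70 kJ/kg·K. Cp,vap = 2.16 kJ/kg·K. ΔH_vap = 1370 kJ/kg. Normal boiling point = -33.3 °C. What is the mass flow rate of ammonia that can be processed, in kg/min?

Δh = 4.70×(-33.3−-47.9) + 1370 + 2.16×(56.1−-33.3) = 1631.7 kJ/kg
Q = 4640 MJ/h = 1288.9 kJ/s = 77333 kJ/min
ṁ = Q/Δh = 77333 / 1631.7 = 47.394 kg/min

ṁ = 47.4 kg/min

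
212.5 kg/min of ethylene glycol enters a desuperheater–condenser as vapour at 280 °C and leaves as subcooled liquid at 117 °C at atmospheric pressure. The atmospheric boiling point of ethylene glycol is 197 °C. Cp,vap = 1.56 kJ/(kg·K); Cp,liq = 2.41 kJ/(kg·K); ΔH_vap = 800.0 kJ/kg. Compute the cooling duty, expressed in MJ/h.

Q_c = 14300 MJ/h

vapour 280→197 °C: -129.48 kJ/kg
condensation at 197 °C: -800 kJ/kg
liquid 197→117 °C: -192.8 kJ/kg
Δh = -129.48 + -800 + -192.8 = -1122.3 kJ/kg
Q = ṁ·Δh = 212.5 kg/min × -1122.3 kJ/kg = -238480 kJ/min
|Q| = 3974.7 kW = 14309 MJ/h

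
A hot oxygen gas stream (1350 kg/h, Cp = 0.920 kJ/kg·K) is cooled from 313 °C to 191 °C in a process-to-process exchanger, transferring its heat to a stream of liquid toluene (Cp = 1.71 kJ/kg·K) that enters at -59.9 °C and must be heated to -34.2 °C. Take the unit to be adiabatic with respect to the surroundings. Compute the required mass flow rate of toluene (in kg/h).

Heat released by hot stream: Q = 1350 × 0.920 × (313 − 191) = 151520 kJ/h
Energy balance on cold side (adiabatic exchanger): Q = ṁ_c·Cp_c·(T_c,out − T_c,in)
ṁ_c = 151520 / [1.71 × (-34.2 − -59.9)] = 3447.9 kg/h

ṁ_c = 3450 kg/h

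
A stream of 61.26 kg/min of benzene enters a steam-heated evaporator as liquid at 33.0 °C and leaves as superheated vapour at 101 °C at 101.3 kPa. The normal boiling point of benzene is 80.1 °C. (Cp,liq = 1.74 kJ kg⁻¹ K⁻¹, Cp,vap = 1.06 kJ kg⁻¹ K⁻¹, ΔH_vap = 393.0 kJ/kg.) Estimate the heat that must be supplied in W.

Q = 508000 W

liquid 33.0→80.1 °C: 81.954 kJ/kg
vaporisation at 80.1 °C: 393 kJ/kg
vapour 80.1→101 °C: 22.154 kJ/kg
Δh = 81.954 + 393 + 22.154 = 497.11 kJ/kg
Q = ṁ·Δh = 61.26 kg/min × 497.11 kJ/kg = 30453 kJ/min
|Q| = 507.55 kW = 507550 W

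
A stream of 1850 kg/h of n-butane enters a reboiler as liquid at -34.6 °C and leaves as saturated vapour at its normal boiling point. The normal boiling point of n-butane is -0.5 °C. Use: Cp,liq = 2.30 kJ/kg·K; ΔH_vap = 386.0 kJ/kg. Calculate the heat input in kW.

Q = 239 kW

liquid -34.6→-0.5 °C: 78.43 kJ/kg
vaporisation at -0.5 °C: 386 kJ/kg
Δh = 78.43 + 386 = 464.43 kJ/kg
Q = ṁ·Δh = 1850 kg/h × 464.43 kJ/kg = 859200 kJ/h
|Q| = 238.67 kW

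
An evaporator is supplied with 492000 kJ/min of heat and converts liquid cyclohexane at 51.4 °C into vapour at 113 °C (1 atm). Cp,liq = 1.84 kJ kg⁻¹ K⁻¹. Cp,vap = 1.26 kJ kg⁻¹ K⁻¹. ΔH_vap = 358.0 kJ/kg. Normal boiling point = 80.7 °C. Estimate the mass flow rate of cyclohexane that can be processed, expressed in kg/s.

Δh = 1.84×(80.7−51.4) + 358.0 + 1.26×(113−80.7) = 452.61 kJ/kg
Q = 492000 kJ/min = 8200 kJ/s = 8200 kJ/s
ṁ = Q/Δh = 8200 / 452.61 = 18.117 kg/s

ṁ = 18.1 kg/s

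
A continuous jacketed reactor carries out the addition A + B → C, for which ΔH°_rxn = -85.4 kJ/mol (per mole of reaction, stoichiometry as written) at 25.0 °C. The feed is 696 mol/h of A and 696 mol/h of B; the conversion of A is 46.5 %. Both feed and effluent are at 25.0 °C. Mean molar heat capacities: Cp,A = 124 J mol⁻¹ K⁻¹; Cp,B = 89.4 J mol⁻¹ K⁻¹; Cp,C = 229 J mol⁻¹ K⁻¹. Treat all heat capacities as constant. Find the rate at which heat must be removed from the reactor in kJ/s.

Extent of reaction ξ = 0.465 × 696 = 323.64 mol/h
Reaction term: ξ·ΔH°_rxn = 323.64 × -85.4 = -27639 kJ/h
Q = ΔH = -27639 kJ/h = -7.6775 kW
Heat removed = 7.6775 kJ/s

Q_out = 7.68 kJ/s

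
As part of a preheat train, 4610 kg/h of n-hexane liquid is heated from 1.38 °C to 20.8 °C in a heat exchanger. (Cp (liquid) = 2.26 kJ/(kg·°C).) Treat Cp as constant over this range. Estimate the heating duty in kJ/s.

Q = ṁ·Cp·ΔT = 4610 × 2.26 × (20.8 − 1.38) = 202330 kJ/h
Converting: 202330 / 3600 s = 56.203 kW

Q = 56.2 kJ/s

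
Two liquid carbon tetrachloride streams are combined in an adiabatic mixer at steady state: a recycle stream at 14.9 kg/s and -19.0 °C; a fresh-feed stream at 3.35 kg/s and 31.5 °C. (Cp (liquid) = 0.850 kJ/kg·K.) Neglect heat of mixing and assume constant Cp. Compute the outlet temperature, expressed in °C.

Energy balance with Q = 0: Σ ṁᵢCp,ᵢ(T_out − Tᵢ) = 0
T_out = Σ ṁᵢCp,ᵢTᵢ / Σ ṁᵢCp,ᵢ
      = -150.94 / 15.512 = -9.7301 °C

T_out = -9.73 °C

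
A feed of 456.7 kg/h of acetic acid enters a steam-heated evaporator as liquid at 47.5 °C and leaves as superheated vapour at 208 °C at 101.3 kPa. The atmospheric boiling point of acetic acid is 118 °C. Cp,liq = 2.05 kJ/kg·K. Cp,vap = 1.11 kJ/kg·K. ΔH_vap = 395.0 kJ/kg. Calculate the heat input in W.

Q = 81100 W

liquid 47.5→118 °C: 144.52 kJ/kg
vaporisation at 118 °C: 395 kJ/kg
vapour 118→208 °C: 99.9 kJ/kg
Δh = 144.52 + 395 + 99.9 = 639.42 kJ/kg
Q = ṁ·Δh = 456.7 kg/h × 639.42 kJ/kg = 292030 kJ/h
|Q| = 81.118 kW = 81118 W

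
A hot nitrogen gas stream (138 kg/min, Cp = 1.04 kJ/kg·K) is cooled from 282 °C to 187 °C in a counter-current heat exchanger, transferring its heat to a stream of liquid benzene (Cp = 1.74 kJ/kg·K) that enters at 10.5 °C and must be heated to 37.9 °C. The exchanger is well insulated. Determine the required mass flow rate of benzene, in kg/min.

ṁ_c = 286 kg/min

Heat released by hot stream: Q = 138 × 1.04 × (282 − 187) = 13634 kJ/min
Energy balance on cold side (adiabatic exchanger): Q = ṁ_c·Cp_c·(T_c,out − T_c,in)
ṁ_c = 13634 / [1.74 × (37.9 − 10.5)] = 285.98 kg/min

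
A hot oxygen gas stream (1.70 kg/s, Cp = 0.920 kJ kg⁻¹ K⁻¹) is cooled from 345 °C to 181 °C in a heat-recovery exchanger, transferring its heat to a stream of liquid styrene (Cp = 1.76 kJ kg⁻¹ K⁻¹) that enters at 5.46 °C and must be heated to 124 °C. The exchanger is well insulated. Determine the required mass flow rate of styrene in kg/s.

Heat released by hot stream: Q = 1.70 × 0.920 × (345 − 181) = 256.5 kJ/s
Energy balance on cold side (adiabatic exchanger): Q = ṁ_c·Cp_c·(T_c,out − T_c,in)
ṁ_c = 256.5 / [1.76 × (124 − 5.46)] = 1.2294 kg/s

ṁ_c = 1.23 kg/s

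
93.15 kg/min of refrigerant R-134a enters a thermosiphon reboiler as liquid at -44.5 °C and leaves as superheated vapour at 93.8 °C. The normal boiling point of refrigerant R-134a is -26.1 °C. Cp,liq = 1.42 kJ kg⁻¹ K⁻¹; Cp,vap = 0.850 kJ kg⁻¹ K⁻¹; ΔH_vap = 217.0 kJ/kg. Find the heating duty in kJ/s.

liquid -44.5→-26.1 °C: 26.128 kJ/kg
vaporisation at -26.1 °C: 217 kJ/kg
vapour -26.1→93.8 °C: 101.92 kJ/kg
Δh = 26.128 + 217 + 101.92 = 345.04 kJ/kg
Q = ṁ·Δh = 93.15 kg/min × 345.04 kJ/kg = 32141 kJ/min
|Q| = 535.68 kW

Q = 536 kJ/s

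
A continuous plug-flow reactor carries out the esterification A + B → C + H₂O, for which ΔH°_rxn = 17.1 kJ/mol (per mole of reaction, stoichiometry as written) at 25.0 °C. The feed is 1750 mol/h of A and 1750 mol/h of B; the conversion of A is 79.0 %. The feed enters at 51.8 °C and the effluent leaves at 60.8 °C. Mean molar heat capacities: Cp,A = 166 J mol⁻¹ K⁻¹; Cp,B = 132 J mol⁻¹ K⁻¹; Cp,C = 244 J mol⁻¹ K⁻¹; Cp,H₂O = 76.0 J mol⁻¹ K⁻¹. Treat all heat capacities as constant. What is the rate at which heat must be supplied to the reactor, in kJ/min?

Q_in = 490 kJ/min

Extent of reaction ξ = 0.790 × 1750 = 1382.5 mol/h
Reaction term: ξ·ΔH°_rxn = 1382.5 × 17.1 = 23641 kJ/h
Sensible, feed 51.8→25 °C: -13976 kJ/h
Outlet flows (mol/h): A 367.5, B 367.5, C 1382.5, H₂O 1382.5
Sensible, products 25→60.8 °C: 19759 kJ/h
Q = ΔH = 29423 kJ/h = 8.1731 kW
Heat supplied = 490.39 kJ/min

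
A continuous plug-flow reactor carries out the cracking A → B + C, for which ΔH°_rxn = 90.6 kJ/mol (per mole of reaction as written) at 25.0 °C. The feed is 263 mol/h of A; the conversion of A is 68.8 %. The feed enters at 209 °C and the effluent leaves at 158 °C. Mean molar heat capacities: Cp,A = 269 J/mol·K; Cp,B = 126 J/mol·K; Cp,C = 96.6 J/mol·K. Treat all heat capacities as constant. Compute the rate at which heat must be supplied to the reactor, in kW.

Extent of reaction ξ = 0.688 × 263 = 180.94 mol/h
Reaction term: ξ·ΔH°_rxn = 180.94 × 90.6 = 16394 kJ/h
Sensible, feed 209→25 °C: -13017 kJ/h
Outlet flows (mol/h): A 82.056, B 180.94, C 180.94
Sensible, products 25→158 °C: 8292.7 kJ/h
Q = ΔH = 11669 kJ/h = 3.2413 kW
Heat supplied = 3.2413 kW

Q_in = 3.24 kW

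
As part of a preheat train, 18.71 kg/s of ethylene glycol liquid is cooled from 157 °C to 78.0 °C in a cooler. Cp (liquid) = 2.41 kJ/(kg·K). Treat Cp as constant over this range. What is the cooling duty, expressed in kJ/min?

Q = ṁ·Cp·ΔT = 18.71 × 2.41 × (78.0 − 157) = -3562.2 kJ/s
Cooling duty = 213730 kJ/min

Q_c = 214000 kJ/min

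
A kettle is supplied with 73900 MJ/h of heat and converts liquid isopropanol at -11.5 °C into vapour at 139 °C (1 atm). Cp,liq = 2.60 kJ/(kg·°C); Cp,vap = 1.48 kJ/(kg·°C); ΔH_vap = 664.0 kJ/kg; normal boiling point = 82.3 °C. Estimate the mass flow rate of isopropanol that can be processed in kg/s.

Δh = 2.60×(82.3−-11.5) + 664.0 + 1.48×(139−82.3) = 991.8 kJ/kg
Q = 73900 MJ/h = 20528 kJ/s = 20528 kJ/s
ṁ = Q/Δh = 20528 / 991.8 = 20.698 kg/s

ṁ = 20.7 kg/s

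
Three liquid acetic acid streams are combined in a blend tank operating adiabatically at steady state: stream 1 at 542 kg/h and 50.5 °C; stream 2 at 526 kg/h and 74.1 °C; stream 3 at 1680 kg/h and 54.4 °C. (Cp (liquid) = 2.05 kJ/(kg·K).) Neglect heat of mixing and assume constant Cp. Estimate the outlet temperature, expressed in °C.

T_out = 57.4 °C

Energy balance with Q = 0: Σ ṁᵢCp,ᵢ(T_out − Tᵢ) = 0
T_out = Σ ṁᵢCp,ᵢTᵢ / Σ ṁᵢCp,ᵢ
      = 323370 / 5633.4 = 57.402 °C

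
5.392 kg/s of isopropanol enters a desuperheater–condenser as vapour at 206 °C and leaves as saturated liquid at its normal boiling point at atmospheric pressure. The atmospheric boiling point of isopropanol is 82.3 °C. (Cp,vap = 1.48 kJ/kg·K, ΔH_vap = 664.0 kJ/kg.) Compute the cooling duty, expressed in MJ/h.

vapour 206→82.3 °C: -183.08 kJ/kg
condensation at 82.3 °C: -664 kJ/kg
Δh = -183.08 + -664 = -847.08 kJ/kg
Q = ṁ·Δh = 5.392 kg/s × -847.08 kJ/kg = -4567.4 kJ/s
|Q| = 4567.4 kW = 16443 MJ/h

Q_c = 16400 MJ/h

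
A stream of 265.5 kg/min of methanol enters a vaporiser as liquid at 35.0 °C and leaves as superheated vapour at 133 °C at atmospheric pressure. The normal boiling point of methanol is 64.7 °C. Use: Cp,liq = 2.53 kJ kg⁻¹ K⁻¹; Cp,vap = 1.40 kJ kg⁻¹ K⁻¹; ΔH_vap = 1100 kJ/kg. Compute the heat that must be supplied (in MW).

liquid 35.0→64.7 °C: 75.141 kJ/kg
vaporisation at 64.7 °C: 1100 kJ/kg
vapour 64.7→133 °C: 95.62 kJ/kg
Δh = 75.141 + 1100 + 95.62 = 1270.8 kJ/kg
Q = ṁ·Δh = 265.5 kg/min × 1270.8 kJ/kg = 337390 kJ/min
|Q| = 5623.1 kW = 5.6231 MW

Q = 5.62 MW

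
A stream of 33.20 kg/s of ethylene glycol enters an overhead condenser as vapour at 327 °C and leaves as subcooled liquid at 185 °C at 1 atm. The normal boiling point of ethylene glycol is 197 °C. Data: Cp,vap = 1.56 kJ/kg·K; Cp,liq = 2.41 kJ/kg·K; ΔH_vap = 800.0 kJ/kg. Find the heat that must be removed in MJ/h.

vapour 327→197 °C: -202.8 kJ/kg
condensation at 197 °C: -800 kJ/kg
liquid 197→185 °C: -28.92 kJ/kg
Δh = -202.8 + -800 + -28.92 = -1031.7 kJ/kg
Q = ṁ·Δh = 33.20 kg/s × -1031.7 kJ/kg = -34253 kJ/s
|Q| = 34253 kW = 123310 MJ/h

Q_c = 123000 MJ/h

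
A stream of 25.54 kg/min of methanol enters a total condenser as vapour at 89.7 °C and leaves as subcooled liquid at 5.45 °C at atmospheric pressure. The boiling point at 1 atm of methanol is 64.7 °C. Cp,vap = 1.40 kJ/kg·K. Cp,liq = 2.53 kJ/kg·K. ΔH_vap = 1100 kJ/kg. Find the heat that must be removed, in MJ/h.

vapour 89.7→64.7 °C: -35 kJ/kg
condensation at 64.7 °C: -1100 kJ/kg
liquid 64.7→5.45 °C: -149.9 kJ/kg
Δh = -35 + -1100 + -149.9 = -1284.9 kJ/kg
Q = ṁ·Δh = 25.54 kg/min × -1284.9 kJ/kg = -32816 kJ/min
|Q| = 546.94 kW = 1969 MJ/h

Q_c = 1970 MJ/h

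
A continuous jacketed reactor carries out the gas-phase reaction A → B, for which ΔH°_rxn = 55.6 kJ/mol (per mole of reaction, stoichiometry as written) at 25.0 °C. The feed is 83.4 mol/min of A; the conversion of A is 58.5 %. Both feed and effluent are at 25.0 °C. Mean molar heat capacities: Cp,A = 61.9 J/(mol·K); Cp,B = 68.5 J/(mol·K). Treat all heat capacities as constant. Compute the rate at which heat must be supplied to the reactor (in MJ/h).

Extent of reaction ξ = 0.585 × 83.4 = 48.789 mol/min
Reaction term: ξ·ΔH°_rxn = 48.789 × 55.6 = 2712.7 kJ/min
Q = ΔH = 2712.7 kJ/min = 45.211 kW
Heat supplied = 162.76 MJ/h

Q_in = 163 MJ/h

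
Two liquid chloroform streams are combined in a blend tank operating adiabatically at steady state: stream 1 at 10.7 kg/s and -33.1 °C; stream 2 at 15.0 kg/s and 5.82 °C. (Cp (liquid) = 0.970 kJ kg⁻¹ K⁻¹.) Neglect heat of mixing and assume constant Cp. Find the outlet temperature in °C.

No heat crosses the boundary, so H_out = H_in.
T_out = Σ ṁᵢCp,ᵢTᵢ / Σ ṁᵢCp,ᵢ
      = -258.86 / 24.929 = -10.384 °C

T_out = -10.4 °C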